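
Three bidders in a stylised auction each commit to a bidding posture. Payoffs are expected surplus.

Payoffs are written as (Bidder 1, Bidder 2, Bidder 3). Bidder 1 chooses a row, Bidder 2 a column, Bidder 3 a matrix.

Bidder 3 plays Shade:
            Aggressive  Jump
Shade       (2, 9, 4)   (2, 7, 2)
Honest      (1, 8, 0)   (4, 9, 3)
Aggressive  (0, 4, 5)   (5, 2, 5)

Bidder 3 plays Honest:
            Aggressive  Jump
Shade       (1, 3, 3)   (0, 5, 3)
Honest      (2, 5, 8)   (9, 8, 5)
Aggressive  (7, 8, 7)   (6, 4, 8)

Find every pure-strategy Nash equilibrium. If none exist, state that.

(Shade, Aggressive, Shade): Bidder 1 gets 2, best alternative 1; Bidder 2 gets 9, best alternative 7; Bidder 3 gets 4, best alternative 3. No profitable deviation — NE.
(Shade, Aggressive, Honest): Bidder 1 can switch to Honest (1 → 2). Not NE.
(Shade, Jump, Shade): Bidder 1 can switch to Honest (2 → 4). Not NE.
(Shade, Jump, Honest): Bidder 1 can switch to Honest (0 → 9). Not NE.
(Honest, Aggressive, Shade): Bidder 1 can switch to Shade (1 → 2). Not NE.
(Honest, Aggressive, Honest): Bidder 1 can switch to Aggressive (2 → 7). Not NE.
(Honest, Jump, Shade): Bidder 1 can switch to Aggressive (4 → 5). Not NE.
(Honest, Jump, Honest): Bidder 1 gets 9, best alternative 6; Bidder 2 gets 8, best alternative 5; Bidder 3 gets 5, best alternative 3. No profitable deviation — NE.
(Aggressive, Aggressive, Shade): Bidder 1 can switch to Shade (0 → 2). Not NE.
(Aggressive, Aggressive, Honest): Bidder 1 gets 7, best alternative 2; Bidder 2 gets 8, best alternative 4; Bidder 3 gets 7, best alternative 5. No profitable deviation — NE.
(Aggressive, Jump, Shade): Bidder 2 can switch to Aggressive (2 → 4). Not NE.
(Aggressive, Jump, Honest): Bidder 1 can switch to Honest (6 → 9). Not NE.

The pure Nash equilibria are (Shade, Aggressive, Shade) and (Honest, Jump, Honest) and (Aggressive, Aggressive, Honest).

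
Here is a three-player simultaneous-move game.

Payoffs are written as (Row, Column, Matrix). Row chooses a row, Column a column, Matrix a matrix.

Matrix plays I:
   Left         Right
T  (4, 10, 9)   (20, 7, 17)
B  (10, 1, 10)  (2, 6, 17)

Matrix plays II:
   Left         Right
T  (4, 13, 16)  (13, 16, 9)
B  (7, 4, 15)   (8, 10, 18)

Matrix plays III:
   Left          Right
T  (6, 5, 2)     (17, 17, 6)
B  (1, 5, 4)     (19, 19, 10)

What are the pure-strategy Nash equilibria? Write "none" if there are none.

Mark each player's best response to every combination of opponents' strategies; a profile where every player is best-responding is a pure Nash equilibrium.
Row against (Left, I): payoffs 4, 10 → best response B.
Row against (Left, II): payoffs 4, 7 → best response B.
Row against (Left, III): payoffs 6, 1 → best response T.
Row against (Right, I): payoffs 20, 2 → best response T.
Row against (Right, II): payoffs 13, 8 → best response T.
Row against (Right, III): payoffs 17, 19 → best response B.
Column against (T, I): payoffs 10, 7 → best response Left.
Column against (T, II): payoffs 13, 16 → best response Right.
Column against (T, III): payoffs 5, 17 → best response Right.
Column against (B, I): payoffs 1, 6 → best response Right.
Column against (B, II): payoffs 4, 10 → best response Right.
Column against (B, III): payoffs 5, 19 → best response Right.
Matrix against (T, Left): payoffs 9, 16, 2 → best response II.
Matrix against (T, Right): payoffs 17, 9, 6 → best response I.
Matrix against (B, Left): payoffs 10, 15, 4 → best response II.
Matrix against (B, Right): payoffs 17, 18, 10 → best response II.
No profile is a mutual best response for all players.

No pure-strategy Nash equilibrium.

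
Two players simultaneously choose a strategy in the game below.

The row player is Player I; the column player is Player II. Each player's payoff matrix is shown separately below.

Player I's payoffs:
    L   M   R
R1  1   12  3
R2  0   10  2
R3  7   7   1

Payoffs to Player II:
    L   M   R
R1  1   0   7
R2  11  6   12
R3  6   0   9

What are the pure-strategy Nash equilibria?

The unique pure-strategy Nash equilibrium is (R1, R).

Player I against L: payoffs 1, 0, 7 → best response R3.
Player I against M: payoffs 12, 10, 7 → best response R1.
Player I against R: payoffs 3, 2, 1 → best response R1.
Player II against R1: payoffs 1, 0, 7 → best response R.
Player II against R2: payoffs 11, 6, 12 → best response R.
Player II against R3: payoffs 6, 0, 9 → best response R.
Mutual best responses: (R1, R).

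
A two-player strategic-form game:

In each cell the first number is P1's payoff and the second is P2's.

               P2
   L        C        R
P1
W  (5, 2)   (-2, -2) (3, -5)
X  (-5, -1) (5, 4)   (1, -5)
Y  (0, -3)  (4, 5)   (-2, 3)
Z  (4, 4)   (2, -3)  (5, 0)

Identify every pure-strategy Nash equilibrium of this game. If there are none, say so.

(W, L), (X, C)

Mark each player's best response to every combination of opponents' strategies; a profile where every player is best-responding is a pure Nash equilibrium.
P1 against L: payoffs 5, -5, 0, 4 → best response W.
P1 against C: payoffs -2, 5, 4, 2 → best response X.
P1 against R: payoffs 3, 1, -2, 5 → best response Z.
P2 against W: payoffs 2, -2, -5 → best response L.
P2 against X: payoffs -1, 4, -5 → best response C.
P2 against Y: payoffs -3, 5, 3 → best response C.
P2 against Z: payoffs 4, -3, 0 → best response L.
Mutual best responses: (W, L); (X, C).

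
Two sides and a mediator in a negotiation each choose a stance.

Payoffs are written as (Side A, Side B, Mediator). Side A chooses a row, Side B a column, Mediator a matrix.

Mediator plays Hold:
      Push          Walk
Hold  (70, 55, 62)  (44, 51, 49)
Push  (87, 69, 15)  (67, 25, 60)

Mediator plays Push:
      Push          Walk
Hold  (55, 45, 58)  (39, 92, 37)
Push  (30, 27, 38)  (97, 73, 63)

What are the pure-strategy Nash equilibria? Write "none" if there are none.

(Push, Walk, Push)

(Hold, Push, Hold): Side A can switch to Push (70 → 87). Not NE.
(Hold, Push, Push): Side B can switch to Walk (45 → 92). Not NE.
(Hold, Walk, Hold): Side A can switch to Push (44 → 67). Not NE.
(Hold, Walk, Push): Side A can switch to Push (39 → 97). Not NE.
(Push, Push, Hold): Mediator can switch to Push (15 → 38). Not NE.
(Push, Push, Push): Side A can switch to Hold (30 → 55). Not NE.
(Push, Walk, Hold): Side B can switch to Push (25 → 69). Not NE.
(Push, Walk, Push): Side A gets 97, best alternative 39; Side B gets 73, best alternative 27; Mediator gets 63, best alternative 60. No profitable deviation — NE.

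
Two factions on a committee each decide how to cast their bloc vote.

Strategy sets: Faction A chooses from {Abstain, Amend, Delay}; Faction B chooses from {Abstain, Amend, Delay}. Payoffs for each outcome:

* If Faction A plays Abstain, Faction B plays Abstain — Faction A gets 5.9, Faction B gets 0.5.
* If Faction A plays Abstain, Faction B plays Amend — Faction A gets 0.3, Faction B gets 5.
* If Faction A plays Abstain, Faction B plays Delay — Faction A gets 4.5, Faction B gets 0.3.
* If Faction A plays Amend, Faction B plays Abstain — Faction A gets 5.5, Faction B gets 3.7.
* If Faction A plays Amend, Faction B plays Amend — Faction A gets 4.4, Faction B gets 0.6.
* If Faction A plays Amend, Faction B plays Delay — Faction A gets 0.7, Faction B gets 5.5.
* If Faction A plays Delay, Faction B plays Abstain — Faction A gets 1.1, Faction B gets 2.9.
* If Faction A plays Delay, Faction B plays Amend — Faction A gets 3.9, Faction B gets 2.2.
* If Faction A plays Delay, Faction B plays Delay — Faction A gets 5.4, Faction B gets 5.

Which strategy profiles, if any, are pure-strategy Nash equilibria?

For each player, find the best response to each opponent profile; mutual best responses are the pure NE.
Faction A against Abstain: payoffs 5.9, 5.5, 1.1 → best response Abstain.
Faction A against Amend: payoffs 0.3, 4.4, 3.9 → best response Amend.
Faction A against Delay: payoffs 4.5, 0.7, 5.4 → best response Delay.
Faction B against Abstain: payoffs 0.5, 5, 0.3 → best response Amend.
Faction B against Amend: payoffs 3.7, 0.6, 5.5 → best response Delay.
Faction B against Delay: payoffs 2.9, 2.2, 5 → best response Delay.
Mutual best responses: (Delay, Delay).

Pure NE: (Delay, Delay)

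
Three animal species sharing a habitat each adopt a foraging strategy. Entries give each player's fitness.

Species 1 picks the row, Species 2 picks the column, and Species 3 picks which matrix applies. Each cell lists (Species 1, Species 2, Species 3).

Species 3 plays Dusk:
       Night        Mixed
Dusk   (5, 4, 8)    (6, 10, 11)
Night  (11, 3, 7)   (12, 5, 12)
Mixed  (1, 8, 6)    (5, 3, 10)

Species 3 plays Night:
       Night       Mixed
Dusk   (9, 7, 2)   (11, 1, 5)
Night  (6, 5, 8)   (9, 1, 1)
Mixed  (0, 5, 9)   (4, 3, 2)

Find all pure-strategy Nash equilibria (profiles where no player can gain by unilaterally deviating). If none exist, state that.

(Dusk, Night, Dusk): Species 1 can switch to Night (5 → 11). Not NE.
(Dusk, Night, Night): Species 3 can switch to Dusk (2 → 8). Not NE.
(Dusk, Mixed, Dusk): Species 1 can switch to Night (6 → 12). Not NE.
(Dusk, Mixed, Night): Species 2 can switch to Night (1 → 7). Not NE.
(Night, Night, Dusk): Species 2 can switch to Mixed (3 → 5). Not NE.
(Night, Night, Night): Species 1 can switch to Dusk (6 → 9). Not NE.
(Night, Mixed, Dusk): Species 1 gets 12, best alternative 6; Species 2 gets 5, best alternative 3; Species 3 gets 12, best alternative 1. No profitable deviation — NE.
(The remaining 5 profiles each have a profitable deviation by the same check.)

(Night, Mixed, Dusk)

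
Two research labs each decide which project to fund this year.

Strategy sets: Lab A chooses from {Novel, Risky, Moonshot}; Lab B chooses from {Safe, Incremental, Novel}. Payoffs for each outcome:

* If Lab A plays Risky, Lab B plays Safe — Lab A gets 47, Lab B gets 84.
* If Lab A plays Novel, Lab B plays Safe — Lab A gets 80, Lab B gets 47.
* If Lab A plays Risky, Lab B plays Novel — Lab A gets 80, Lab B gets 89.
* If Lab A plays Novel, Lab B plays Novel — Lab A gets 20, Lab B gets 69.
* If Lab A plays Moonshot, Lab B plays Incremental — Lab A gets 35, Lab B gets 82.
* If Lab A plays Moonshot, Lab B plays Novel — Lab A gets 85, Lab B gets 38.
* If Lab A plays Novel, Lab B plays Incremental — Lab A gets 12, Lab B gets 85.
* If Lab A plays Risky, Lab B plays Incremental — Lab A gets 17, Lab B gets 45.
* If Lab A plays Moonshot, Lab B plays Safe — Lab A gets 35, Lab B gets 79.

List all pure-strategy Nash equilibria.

The unique pure-strategy Nash equilibrium is (Moonshot, Incremental).

(Novel, Safe): Lab B can switch to Incremental (47 → 85). Not NE.
(Novel, Incremental): Lab A can switch to Risky (12 → 17). Not NE.
(Novel, Novel): Lab A can switch to Risky (20 → 80). Not NE.
(Risky, Safe): Lab A can switch to Novel (47 → 80). Not NE.
(Risky, Incremental): Lab A can switch to Moonshot (17 → 35). Not NE.
(Risky, Novel): Lab A can switch to Moonshot (80 → 85). Not NE.
(Moonshot, Safe): Lab A can switch to Novel (35 → 80). Not NE.
(Moonshot, Incremental): Lab A gets 35, best alternative 17; Lab B gets 82, best alternative 79. No profitable deviation — NE.
(Moonshot, Novel): Lab B can switch to Safe (38 → 79). Not NE.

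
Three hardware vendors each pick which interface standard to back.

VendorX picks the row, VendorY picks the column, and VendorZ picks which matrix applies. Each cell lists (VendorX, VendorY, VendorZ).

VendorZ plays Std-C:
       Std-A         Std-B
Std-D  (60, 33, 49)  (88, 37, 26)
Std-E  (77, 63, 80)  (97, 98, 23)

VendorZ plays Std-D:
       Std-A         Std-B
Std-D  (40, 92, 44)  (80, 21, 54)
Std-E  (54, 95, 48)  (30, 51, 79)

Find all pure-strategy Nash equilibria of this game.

There is no pure-strategy Nash equilibrium.

For each strategy profile, look for a profitable unilateral deviation.
(Std-D, Std-A, Std-C): VendorX can switch to Std-E (60 → 77). Not NE.
(Std-D, Std-A, Std-D): VendorX can switch to Std-E (40 → 54). Not NE.
(Std-D, Std-B, Std-C): VendorX can switch to Std-E (88 → 97). Not NE.
(Std-D, Std-B, Std-D): VendorY can switch to Std-A (21 → 92). Not NE.
(Std-E, Std-A, Std-C): VendorY can switch to Std-B (63 → 98). Not NE.
(Std-E, Std-A, Std-D): VendorZ can switch to Std-C (48 → 80). Not NE.
(Std-E, Std-B, Std-C): VendorZ can switch to Std-D (23 → 79). Not NE.
(Std-E, Std-B, Std-D): VendorX can switch to Std-D (30 → 80). Not NE.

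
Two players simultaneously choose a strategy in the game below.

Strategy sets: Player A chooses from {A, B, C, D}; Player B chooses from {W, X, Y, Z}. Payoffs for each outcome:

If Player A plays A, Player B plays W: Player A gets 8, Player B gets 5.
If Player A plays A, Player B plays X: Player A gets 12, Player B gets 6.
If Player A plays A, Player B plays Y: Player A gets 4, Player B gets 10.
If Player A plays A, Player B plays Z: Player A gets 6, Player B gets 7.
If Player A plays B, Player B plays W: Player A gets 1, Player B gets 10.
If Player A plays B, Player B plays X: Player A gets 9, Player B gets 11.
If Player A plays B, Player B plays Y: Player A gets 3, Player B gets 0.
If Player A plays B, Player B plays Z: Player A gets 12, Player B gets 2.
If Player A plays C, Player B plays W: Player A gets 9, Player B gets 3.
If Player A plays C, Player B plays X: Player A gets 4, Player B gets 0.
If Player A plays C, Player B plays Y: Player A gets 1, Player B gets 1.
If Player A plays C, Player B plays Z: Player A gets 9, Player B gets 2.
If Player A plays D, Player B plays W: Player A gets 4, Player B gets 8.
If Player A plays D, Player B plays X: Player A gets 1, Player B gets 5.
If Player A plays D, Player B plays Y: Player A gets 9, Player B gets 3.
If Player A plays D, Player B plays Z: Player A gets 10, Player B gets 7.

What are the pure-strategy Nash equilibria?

Check each profile: it is a Nash equilibrium iff no player can strictly gain by switching unilaterally.
(A, W): Player A can switch to C (8 → 9). Not NE.
(A, X): Player B can switch to Y (6 → 10). Not NE.
(A, Y): Player A can switch to D (4 → 9). Not NE.
(A, Z): Player A can switch to B (6 → 12). Not NE.
(B, W): Player A can switch to A (1 → 8). Not NE.
(B, X): Player A can switch to A (9 → 12). Not NE.
(B, Y): Player A can switch to A (3 → 4). Not NE.
(B, Z): Player B can switch to W (2 → 10). Not NE.
(C, W): Player A gets 9, best alternative 8; Player B gets 3, best alternative 2. No profitable deviation — NE.
(C, X): Player A can switch to A (4 → 12). Not NE.
(C, Y): Player A can switch to A (1 → 4). Not NE.
(C, Z): Player A can switch to B (9 → 12). Not NE.
(D, W): Player A can switch to A (4 → 8). Not NE.
(The remaining 3 profiles each have a profitable deviation by the same check.)

(C, W)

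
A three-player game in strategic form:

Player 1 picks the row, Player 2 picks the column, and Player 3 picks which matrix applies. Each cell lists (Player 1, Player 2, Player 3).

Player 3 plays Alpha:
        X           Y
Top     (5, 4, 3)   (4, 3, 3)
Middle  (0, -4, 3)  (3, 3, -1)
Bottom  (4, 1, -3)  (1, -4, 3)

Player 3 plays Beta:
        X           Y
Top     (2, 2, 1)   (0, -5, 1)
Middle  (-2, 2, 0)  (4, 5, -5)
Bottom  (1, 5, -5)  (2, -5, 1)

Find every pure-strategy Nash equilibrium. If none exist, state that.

(Top, X, Alpha)

(Top, X, Alpha): Player 1 gets 5, best alternative 4; Player 2 gets 4, best alternative 3; Player 3 gets 3, best alternative 1. No profitable deviation — NE.
(Top, X, Beta): Player 3 can switch to Alpha (1 → 3). Not NE.
(Top, Y, Alpha): Player 2 can switch to X (3 → 4). Not NE.
(Top, Y, Beta): Player 1 can switch to Middle (0 → 4). Not NE.
(Middle, X, Alpha): Player 1 can switch to Top (0 → 5). Not NE.
(Middle, X, Beta): Player 1 can switch to Top (-2 → 2). Not NE.
(Middle, Y, Alpha): Player 1 can switch to Top (3 → 4). Not NE.
(The remaining 5 profiles each have a profitable deviation by the same check.)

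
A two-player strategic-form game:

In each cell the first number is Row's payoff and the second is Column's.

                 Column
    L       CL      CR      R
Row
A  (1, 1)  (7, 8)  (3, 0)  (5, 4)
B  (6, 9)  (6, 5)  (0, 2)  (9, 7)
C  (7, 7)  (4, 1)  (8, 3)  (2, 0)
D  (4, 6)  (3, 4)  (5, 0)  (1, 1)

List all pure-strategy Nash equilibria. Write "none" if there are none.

(A, L): Row can switch to B (1 → 6). Not NE.
(A, CL): Row gets 7, best alternative 6; Column gets 8, best alternative 4. No profitable deviation — NE.
(A, CR): Row can switch to C (3 → 8). Not NE.
(A, R): Row can switch to B (5 → 9). Not NE.
(B, L): Row can switch to C (6 → 7). Not NE.
(B, CL): Row can switch to A (6 → 7). Not NE.
(B, CR): Row can switch to A (0 → 3). Not NE.
(C, L): Row gets 7, best alternative 6; Column gets 7, best alternative 3. No profitable deviation — NE.
(The remaining 8 profiles each have a profitable deviation by the same check.)

The pure Nash equilibria are (A, CL); (C, L).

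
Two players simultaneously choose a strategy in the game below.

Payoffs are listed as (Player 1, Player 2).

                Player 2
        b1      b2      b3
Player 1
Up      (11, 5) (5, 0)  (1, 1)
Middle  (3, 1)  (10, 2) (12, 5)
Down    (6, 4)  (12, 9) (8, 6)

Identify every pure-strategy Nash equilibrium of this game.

The pure Nash equilibria are (Up, b1), (Middle, b3), (Down, b2).

Player 1 against b1: payoffs 11, 3, 6 → best response Up.
Player 1 against b2: payoffs 5, 10, 12 → best response Down.
Player 1 against b3: payoffs 1, 12, 8 → best response Middle.
Player 2 against Up: payoffs 5, 0, 1 → best response b1.
Player 2 against Middle: payoffs 1, 2, 5 → best response b3.
Player 2 against Down: payoffs 4, 9, 6 → best response b2.
Mutual best responses: (Up, b1); (Middle, b3); (Down, b2).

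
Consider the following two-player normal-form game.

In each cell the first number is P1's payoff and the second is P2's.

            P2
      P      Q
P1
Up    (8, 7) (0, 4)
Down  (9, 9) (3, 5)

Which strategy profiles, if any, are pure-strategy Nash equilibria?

The unique pure-strategy Nash equilibrium is (Down, P).

(Up, P): P1 can switch to Down (8 → 9). Not NE.
(Up, Q): P1 can switch to Down (0 → 3). Not NE.
(Down, P): P1 gets 9, best alternative 8; P2 gets 9, best alternative 5. No profitable deviation — NE.
(Down, Q): P2 can switch to P (5 → 9). Not NE.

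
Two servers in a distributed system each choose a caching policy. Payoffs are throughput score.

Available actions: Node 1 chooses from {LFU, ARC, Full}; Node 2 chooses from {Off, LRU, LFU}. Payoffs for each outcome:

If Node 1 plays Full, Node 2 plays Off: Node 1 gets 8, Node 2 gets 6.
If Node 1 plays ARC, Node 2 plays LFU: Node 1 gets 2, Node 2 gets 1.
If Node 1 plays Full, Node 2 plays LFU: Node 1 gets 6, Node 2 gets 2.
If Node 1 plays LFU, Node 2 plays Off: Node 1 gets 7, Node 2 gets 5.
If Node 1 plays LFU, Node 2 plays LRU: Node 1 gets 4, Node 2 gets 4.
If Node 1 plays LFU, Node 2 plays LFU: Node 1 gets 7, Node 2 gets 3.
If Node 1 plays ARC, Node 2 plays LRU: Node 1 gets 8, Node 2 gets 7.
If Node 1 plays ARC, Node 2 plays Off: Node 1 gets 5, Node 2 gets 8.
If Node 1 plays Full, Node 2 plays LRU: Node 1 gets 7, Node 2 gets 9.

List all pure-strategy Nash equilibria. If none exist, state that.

none

Mark each player's best response to every combination of opponents' strategies; a profile where every player is best-responding is a pure Nash equilibrium.
Node 1 against Off: payoffs 7, 5, 8 → best response Full.
Node 1 against LRU: payoffs 4, 8, 7 → best response ARC.
Node 1 against LFU: payoffs 7, 2, 6 → best response LFU.
Node 2 against LFU: payoffs 5, 4, 3 → best response Off.
Node 2 against ARC: payoffs 8, 7, 1 → best response Off.
Node 2 against Full: payoffs 6, 9, 2 → best response LRU.
No profile is a mutual best response for all players.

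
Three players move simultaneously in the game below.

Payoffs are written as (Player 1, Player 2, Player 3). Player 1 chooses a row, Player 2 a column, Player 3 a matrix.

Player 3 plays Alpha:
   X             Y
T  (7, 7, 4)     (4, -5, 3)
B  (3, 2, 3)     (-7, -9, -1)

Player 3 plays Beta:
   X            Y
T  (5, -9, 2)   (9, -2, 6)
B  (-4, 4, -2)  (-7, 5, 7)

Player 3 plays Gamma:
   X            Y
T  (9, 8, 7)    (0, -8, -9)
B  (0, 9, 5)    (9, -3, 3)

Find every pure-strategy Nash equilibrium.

Pure-strategy Nash equilibria: (T, X, Gamma); (T, Y, Beta)

Player 1 against (X, Alpha): payoffs 7, 3 → best response T.
Player 1 against (X, Beta): payoffs 5, -4 → best response T.
Player 1 against (X, Gamma): payoffs 9, 0 → best response T.
Player 1 against (Y, Alpha): payoffs 4, -7 → best response T.
Player 1 against (Y, Beta): payoffs 9, -7 → best response T.
Player 1 against (Y, Gamma): payoffs 0, 9 → best response B.
Player 2 against (T, Alpha): payoffs 7, -5 → best response X.
Player 2 against (T, Beta): payoffs -9, -2 → best response Y.
Player 2 against (T, Gamma): payoffs 8, -8 → best response X.
Player 2 against (B, Alpha): payoffs 2, -9 → best response X.
Player 2 against (B, Beta): payoffs 4, 5 → best response Y.
Player 2 against (B, Gamma): payoffs 9, -3 → best response X.
Player 3 against (T, X): payoffs 4, 2, 7 → best response Gamma.
Player 3 against (T, Y): payoffs 3, 6, -9 → best response Beta.
Player 3 against (B, X): payoffs 3, -2, 5 → best response Gamma.
Player 3 against (B, Y): payoffs -1, 7, 3 → best response Beta.
Mutual best responses: (T, X, Gamma); (T, Y, Beta).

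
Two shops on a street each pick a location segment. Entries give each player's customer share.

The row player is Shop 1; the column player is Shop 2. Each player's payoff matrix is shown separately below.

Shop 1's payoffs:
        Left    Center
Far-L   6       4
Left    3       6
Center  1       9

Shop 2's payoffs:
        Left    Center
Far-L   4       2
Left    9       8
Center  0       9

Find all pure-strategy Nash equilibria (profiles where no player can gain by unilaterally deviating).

Pure-strategy Nash equilibria: (Far-L, Left); (Center, Center)

(Far-L, Left): Shop 1 gets 6, best alternative 3; Shop 2 gets 4, best alternative 2. No profitable deviation — NE.
(Far-L, Center): Shop 1 can switch to Left (4 → 6). Not NE.
(Left, Left): Shop 1 can switch to Far-L (3 → 6). Not NE.
(Left, Center): Shop 1 can switch to Center (6 → 9). Not NE.
(Center, Left): Shop 1 can switch to Far-L (1 → 6). Not NE.
(Center, Center): Shop 1 gets 9, best alternative 6; Shop 2 gets 9, best alternative 0. No profitable deviation — NE.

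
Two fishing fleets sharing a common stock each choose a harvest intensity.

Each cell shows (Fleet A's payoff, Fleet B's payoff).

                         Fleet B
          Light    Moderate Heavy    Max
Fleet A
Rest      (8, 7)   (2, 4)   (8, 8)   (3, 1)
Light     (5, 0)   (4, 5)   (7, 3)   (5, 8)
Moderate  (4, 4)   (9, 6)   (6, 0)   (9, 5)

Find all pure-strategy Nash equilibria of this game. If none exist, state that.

Pure-strategy Nash equilibria: (Rest, Heavy) and (Moderate, Moderate)

Fleet A against Light: payoffs 8, 5, 4 → best response Rest.
Fleet A against Moderate: payoffs 2, 4, 9 → best response Moderate.
Fleet A against Heavy: payoffs 8, 7, 6 → best response Rest.
Fleet A against Max: payoffs 3, 5, 9 → best response Moderate.
Fleet B against Rest: payoffs 7, 4, 8, 1 → best response Heavy.
Fleet B against Light: payoffs 0, 5, 3, 8 → best response Max.
Fleet B against Moderate: payoffs 4, 6, 0, 5 → best response Moderate.
Mutual best responses: (Rest, Heavy); (Moderate, Moderate).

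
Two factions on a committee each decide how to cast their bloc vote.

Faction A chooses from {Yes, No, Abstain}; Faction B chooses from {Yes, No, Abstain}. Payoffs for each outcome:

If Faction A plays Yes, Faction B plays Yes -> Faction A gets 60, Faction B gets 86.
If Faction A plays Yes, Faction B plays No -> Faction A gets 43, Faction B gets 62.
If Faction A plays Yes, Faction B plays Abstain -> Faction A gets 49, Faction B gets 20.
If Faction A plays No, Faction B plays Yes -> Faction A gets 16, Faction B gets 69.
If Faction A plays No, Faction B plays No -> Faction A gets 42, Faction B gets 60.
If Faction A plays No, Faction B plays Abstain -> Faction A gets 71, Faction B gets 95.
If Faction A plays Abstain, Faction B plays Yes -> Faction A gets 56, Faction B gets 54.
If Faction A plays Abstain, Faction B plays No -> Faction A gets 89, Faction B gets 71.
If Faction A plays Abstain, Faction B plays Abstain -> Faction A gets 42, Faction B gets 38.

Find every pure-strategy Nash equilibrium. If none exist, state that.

The pure Nash equilibria are (Yes, Yes) and (No, Abstain) and (Abstain, No).

For each strategy profile, look for a profitable unilateral deviation.
(Yes, Yes): Faction A gets 60, best alternative 56; Faction B gets 86, best alternative 62. No profitable deviation — NE.
(Yes, No): Faction A can switch to Abstain (43 → 89). Not NE.
(Yes, Abstain): Faction A can switch to No (49 → 71). Not NE.
(No, Yes): Faction A can switch to Yes (16 → 60). Not NE.
(No, No): Faction A can switch to Yes (42 → 43). Not NE.
(No, Abstain): Faction A gets 71, best alternative 49; Faction B gets 95, best alternative 69. No profitable deviation — NE.
(Abstain, Yes): Faction A can switch to Yes (56 → 60). Not NE.
(Abstain, No): Faction A gets 89, best alternative 43; Faction B gets 71, best alternative 54. No profitable deviation — NE.
(Abstain, Abstain): Faction A can switch to Yes (42 → 49). Not NE.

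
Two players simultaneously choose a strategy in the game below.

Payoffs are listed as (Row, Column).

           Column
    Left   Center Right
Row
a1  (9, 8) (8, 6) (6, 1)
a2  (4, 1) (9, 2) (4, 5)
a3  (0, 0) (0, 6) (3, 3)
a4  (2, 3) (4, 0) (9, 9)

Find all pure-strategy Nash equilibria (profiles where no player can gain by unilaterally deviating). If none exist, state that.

Row against Left: payoffs 9, 4, 0, 2 → best response a1.
Row against Center: payoffs 8, 9, 0, 4 → best response a2.
Row against Right: payoffs 6, 4, 3, 9 → best response a4.
Column against a1: payoffs 8, 6, 1 → best response Left.
Column against a2: payoffs 1, 2, 5 → best response Right.
Column against a3: payoffs 0, 6, 3 → best response Center.
Column against a4: payoffs 3, 0, 9 → best response Right.
Mutual best responses: (a1, Left); (a4, Right).

The pure Nash equilibria are (a1, Left); (a4, Right).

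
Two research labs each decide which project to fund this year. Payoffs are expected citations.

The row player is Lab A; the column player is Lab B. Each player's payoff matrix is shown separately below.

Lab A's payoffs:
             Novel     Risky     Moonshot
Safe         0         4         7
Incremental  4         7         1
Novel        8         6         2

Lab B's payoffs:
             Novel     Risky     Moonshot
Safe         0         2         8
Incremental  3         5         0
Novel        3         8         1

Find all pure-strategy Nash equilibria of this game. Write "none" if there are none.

Pure-strategy Nash equilibria: (Safe, Moonshot), (Incremental, Risky)

Lab A against Novel: payoffs 0, 4, 8 → best response Novel.
Lab A against Risky: payoffs 4, 7, 6 → best response Incremental.
Lab A against Moonshot: payoffs 7, 1, 2 → best response Safe.
Lab B against Safe: payoffs 0, 2, 8 → best response Moonshot.
Lab B against Incremental: payoffs 3, 5, 0 → best response Risky.
Lab B against Novel: payoffs 3, 8, 1 → best response Risky.
Mutual best responses: (Safe, Moonshot); (Incremental, Risky).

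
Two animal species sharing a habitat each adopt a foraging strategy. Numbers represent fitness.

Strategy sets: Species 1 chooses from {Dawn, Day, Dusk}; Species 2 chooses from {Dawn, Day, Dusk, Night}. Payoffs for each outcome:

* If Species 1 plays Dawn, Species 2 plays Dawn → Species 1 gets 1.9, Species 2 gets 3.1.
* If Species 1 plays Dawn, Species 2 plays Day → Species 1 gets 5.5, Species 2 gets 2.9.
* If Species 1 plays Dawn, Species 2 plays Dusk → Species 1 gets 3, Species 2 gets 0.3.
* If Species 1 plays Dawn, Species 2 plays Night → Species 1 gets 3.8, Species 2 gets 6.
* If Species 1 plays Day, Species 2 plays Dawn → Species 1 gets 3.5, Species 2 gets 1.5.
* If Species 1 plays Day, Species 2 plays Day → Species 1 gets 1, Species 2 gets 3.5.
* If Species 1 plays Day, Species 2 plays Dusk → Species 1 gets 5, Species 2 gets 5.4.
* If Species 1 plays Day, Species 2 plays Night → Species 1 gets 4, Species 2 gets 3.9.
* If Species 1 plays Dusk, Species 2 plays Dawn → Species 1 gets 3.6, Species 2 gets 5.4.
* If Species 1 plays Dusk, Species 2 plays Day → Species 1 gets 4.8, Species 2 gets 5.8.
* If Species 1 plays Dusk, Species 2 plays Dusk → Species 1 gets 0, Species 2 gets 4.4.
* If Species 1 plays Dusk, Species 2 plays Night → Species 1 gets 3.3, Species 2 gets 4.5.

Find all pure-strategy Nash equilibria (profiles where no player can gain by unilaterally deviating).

For each strategy profile, look for a profitable unilateral deviation.
(Dawn, Dawn): Species 1 can switch to Day (1.9 → 3.5). Not NE.
(Dawn, Day): Species 2 can switch to Dawn (2.9 → 3.1). Not NE.
(Dawn, Dusk): Species 1 can switch to Day (3 → 5). Not NE.
(Dawn, Night): Species 1 can switch to Day (3.8 → 4). Not NE.
(Day, Dawn): Species 1 can switch to Dusk (3.5 → 3.6). Not NE.
(Day, Day): Species 1 can switch to Dawn (1 → 5.5). Not NE.
(Day, Dusk): Species 1 gets 5, best alternative 3; Species 2 gets 5.4, best alternative 3.9. No profitable deviation — NE.
(Day, Night): Species 2 can switch to Dusk (3.9 → 5.4). Not NE.
(Dusk, Dawn): Species 2 can switch to Day (5.4 → 5.8). Not NE.
(Dusk, Day): Species 1 can switch to Dawn (4.8 → 5.5). Not NE.
(Dusk, Dusk): Species 1 can switch to Dawn (0 → 3). Not NE.
(Dusk, Night): Species 1 can switch to Dawn (3.3 → 3.8). Not NE.

Pure NE: (Day, Dusk)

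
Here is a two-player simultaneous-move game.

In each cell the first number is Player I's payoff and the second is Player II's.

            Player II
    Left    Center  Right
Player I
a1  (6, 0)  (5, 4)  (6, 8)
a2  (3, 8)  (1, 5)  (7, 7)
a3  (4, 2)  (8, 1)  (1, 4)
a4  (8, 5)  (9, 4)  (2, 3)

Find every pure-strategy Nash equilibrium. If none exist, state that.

Check each profile: it is a Nash equilibrium iff no player can strictly gain by switching unilaterally.
(a1, Left): Player I can switch to a4 (6 → 8). Not NE.
(a1, Center): Player I can switch to a3 (5 → 8). Not NE.
(a1, Right): Player I can switch to a2 (6 → 7). Not NE.
(a2, Left): Player I can switch to a1 (3 → 6). Not NE.
(a2, Center): Player I can switch to a1 (1 → 5). Not NE.
(a2, Right): Player II can switch to Left (7 → 8). Not NE.
(a3, Left): Player I can switch to a1 (4 → 6). Not NE.
(a3, Center): Player I can switch to a4 (8 → 9). Not NE.
(a4, Left): Player I gets 8, best alternative 6; Player II gets 5, best alternative 4. No profitable deviation — NE.
(The remaining 3 profiles each have a profitable deviation by the same check.)

The unique pure-strategy Nash equilibrium is (a4, Left).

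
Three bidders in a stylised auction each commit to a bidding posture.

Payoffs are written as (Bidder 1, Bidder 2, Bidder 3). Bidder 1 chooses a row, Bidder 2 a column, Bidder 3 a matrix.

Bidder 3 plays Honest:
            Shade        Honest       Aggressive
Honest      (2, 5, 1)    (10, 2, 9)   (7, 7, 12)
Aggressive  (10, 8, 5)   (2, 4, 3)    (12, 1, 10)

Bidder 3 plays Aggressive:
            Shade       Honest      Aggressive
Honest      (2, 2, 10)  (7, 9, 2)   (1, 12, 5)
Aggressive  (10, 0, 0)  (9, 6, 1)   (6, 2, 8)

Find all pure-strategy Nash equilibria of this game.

Bidder 1 against (Shade, Honest): payoffs 2, 10 → best response Aggressive.
Bidder 1 against (Shade, Aggressive): payoffs 2, 10 → best response Aggressive.
Bidder 1 against (Honest, Honest): payoffs 10, 2 → best response Honest.
Bidder 1 against (Honest, Aggressive): payoffs 7, 9 → best response Aggressive.
Bidder 1 against (Aggressive, Honest): payoffs 7, 12 → best response Aggressive.
Bidder 1 against (Aggressive, Aggressive): payoffs 1, 6 → best response Aggressive.
Bidder 2 against (Honest, Honest): payoffs 5, 2, 7 → best response Aggressive.
Bidder 2 against (Honest, Aggressive): payoffs 2, 9, 12 → best response Aggressive.
Bidder 2 against (Aggressive, Honest): payoffs 8, 4, 1 → best response Shade.
Bidder 2 against (Aggressive, Aggressive): payoffs 0, 6, 2 → best response Honest.
Bidder 3 against (Honest, Shade): payoffs 1, 10 → best response Aggressive.
Bidder 3 against (Honest, Honest): payoffs 9, 2 → best response Honest.
Bidder 3 against (Honest, Aggressive): payoffs 12, 5 → best response Honest.
Bidder 3 against (Aggressive, Shade): payoffs 5, 0 → best response Honest.
Bidder 3 against (Aggressive, Honest): payoffs 3, 1 → best response Honest.
Bidder 3 against (Aggressive, Aggressive): payoffs 10, 8 → best response Honest.
Mutual best responses: (Aggressive, Shade, Honest).

The unique pure-strategy Nash equilibrium is (Aggressive, Shade, Honest).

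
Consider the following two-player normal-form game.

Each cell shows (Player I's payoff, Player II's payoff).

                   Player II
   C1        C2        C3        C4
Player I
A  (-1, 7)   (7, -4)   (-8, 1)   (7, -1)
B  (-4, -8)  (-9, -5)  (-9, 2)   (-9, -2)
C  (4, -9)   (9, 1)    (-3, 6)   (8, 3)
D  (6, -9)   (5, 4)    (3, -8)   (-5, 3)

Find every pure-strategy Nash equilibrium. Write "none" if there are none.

No pure-strategy Nash equilibrium.

(A, C1): Player I can switch to C (-1 → 4). Not NE.
(A, C2): Player I can switch to C (7 → 9). Not NE.
(A, C3): Player I can switch to C (-8 → -3). Not NE.
(A, C4): Player I can switch to C (7 → 8). Not NE.
(B, C1): Player I can switch to A (-4 → -1). Not NE.
(B, C2): Player I can switch to A (-9 → 7). Not NE.
(B, C3): Player I can switch to A (-9 → -8). Not NE.
(B, C4): Player I can switch to A (-9 → 7). Not NE.
(The remaining 8 profiles each have a profitable deviation by the same check.)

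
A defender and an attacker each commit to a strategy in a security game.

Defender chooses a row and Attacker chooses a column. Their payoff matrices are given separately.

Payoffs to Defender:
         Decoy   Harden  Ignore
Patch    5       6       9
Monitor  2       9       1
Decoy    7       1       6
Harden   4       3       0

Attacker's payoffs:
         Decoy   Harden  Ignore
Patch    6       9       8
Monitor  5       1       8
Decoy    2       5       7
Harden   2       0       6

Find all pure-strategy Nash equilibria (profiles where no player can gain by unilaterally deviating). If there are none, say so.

This game has no pure Nash equilibrium.

Defender against Decoy: payoffs 5, 2, 7, 4 → best response Decoy.
Defender against Harden: payoffs 6, 9, 1, 3 → best response Monitor.
Defender against Ignore: payoffs 9, 1, 6, 0 → best response Patch.
Attacker against Patch: payoffs 6, 9, 8 → best response Harden.
Attacker against Monitor: payoffs 5, 1, 8 → best response Ignore.
Attacker against Decoy: payoffs 2, 5, 7 → best response Ignore.
Attacker against Harden: payoffs 2, 0, 6 → best response Ignore.
No profile is a mutual best response for all players.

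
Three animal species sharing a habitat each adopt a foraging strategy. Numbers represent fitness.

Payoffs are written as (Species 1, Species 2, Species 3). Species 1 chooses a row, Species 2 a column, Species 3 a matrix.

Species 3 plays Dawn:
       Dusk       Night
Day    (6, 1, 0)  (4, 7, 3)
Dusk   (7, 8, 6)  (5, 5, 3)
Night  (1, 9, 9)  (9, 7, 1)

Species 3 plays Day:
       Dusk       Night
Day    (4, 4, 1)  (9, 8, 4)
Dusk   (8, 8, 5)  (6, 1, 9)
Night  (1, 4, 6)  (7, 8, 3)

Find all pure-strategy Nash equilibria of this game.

The pure Nash equilibria are (Day, Night, Day), (Dusk, Dusk, Dawn).

(Day, Dusk, Dawn): Species 1 can switch to Dusk (6 → 7). Not NE.
(Day, Dusk, Day): Species 1 can switch to Dusk (4 → 8). Not NE.
(Day, Night, Dawn): Species 1 can switch to Dusk (4 → 5). Not NE.
(Day, Night, Day): Species 1 gets 9, best alternative 7; Species 2 gets 8, best alternative 4; Species 3 gets 4, best alternative 3. No profitable deviation — NE.
(Dusk, Dusk, Dawn): Species 1 gets 7, best alternative 6; Species 2 gets 8, best alternative 5; Species 3 gets 6, best alternative 5. No profitable deviation — NE.
(Dusk, Dusk, Day): Species 3 can switch to Dawn (5 → 6). Not NE.
(Dusk, Night, Dawn): Species 1 can switch to Night (5 → 9). Not NE.
(Dusk, Night, Day): Species 1 can switch to Day (6 → 9). Not NE.
(Night, Dusk, Dawn): Species 1 can switch to Day (1 → 6). Not NE.
(Night, Dusk, Day): Species 1 can switch to Day (1 → 4). Not NE.
(The remaining 2 profiles each have a profitable deviation by the same check.)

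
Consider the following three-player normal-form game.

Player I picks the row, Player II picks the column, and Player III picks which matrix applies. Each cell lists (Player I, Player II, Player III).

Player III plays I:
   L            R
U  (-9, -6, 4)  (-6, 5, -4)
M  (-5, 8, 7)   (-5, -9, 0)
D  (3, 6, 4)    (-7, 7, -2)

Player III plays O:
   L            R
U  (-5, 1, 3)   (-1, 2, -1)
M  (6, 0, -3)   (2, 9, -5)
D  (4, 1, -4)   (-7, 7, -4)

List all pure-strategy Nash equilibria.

Player I against (L, I): payoffs -9, -5, 3 → best response D.
Player I against (L, O): payoffs -5, 6, 4 → best response M.
Player I against (R, I): payoffs -6, -5, -7 → best response M.
Player I against (R, O): payoffs -1, 2, -7 → best response M.
Player II against (U, I): payoffs -6, 5 → best response R.
Player II against (U, O): payoffs 1, 2 → best response R.
Player II against (M, I): payoffs 8, -9 → best response L.
Player II against (M, O): payoffs 0, 9 → best response R.
Player II against (D, I): payoffs 6, 7 → best response R.
Player II against (D, O): payoffs 1, 7 → best response R.
Player III against (U, L): payoffs 4, 3 → best response I.
Player III against (U, R): payoffs -4, -1 → best response O.
Player III against (M, L): payoffs 7, -3 → best response I.
Player III against (M, R): payoffs 0, -5 → best response I.
Player III against (D, L): payoffs 4, -4 → best response I.
Player III against (D, R): payoffs -2, -4 → best response I.
No profile is a mutual best response for all players.

This game has no pure Nash equilibrium.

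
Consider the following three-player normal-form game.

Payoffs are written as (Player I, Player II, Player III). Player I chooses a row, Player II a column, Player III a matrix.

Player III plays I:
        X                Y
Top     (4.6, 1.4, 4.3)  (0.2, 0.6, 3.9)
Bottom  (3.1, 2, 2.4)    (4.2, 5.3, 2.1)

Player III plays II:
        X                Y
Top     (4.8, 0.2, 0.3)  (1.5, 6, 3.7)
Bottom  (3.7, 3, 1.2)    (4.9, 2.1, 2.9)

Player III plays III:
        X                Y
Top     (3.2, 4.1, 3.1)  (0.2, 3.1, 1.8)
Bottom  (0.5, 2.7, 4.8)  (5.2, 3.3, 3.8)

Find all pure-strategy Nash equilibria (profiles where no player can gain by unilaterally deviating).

(Top, X, I), (Bottom, Y, III)

(Top, X, I): Player I gets 4.6, best alternative 3.1; Player II gets 1.4, best alternative 0.6; Player III gets 4.3, best alternative 3.1. No profitable deviation — NE.
(Top, X, II): Player II can switch to Y (0.2 → 6). Not NE.
(Top, X, III): Player III can switch to I (3.1 → 4.3). Not NE.
(Top, Y, I): Player I can switch to Bottom (0.2 → 4.2). Not NE.
(Top, Y, II): Player I can switch to Bottom (1.5 → 4.9). Not NE.
(Top, Y, III): Player I can switch to Bottom (0.2 → 5.2). Not NE.
(Bottom, X, I): Player I can switch to Top (3.1 → 4.6). Not NE.
(Bottom, X, II): Player I can switch to Top (3.7 → 4.8). Not NE.
(Bottom, X, III): Player I can switch to Top (0.5 → 3.2). Not NE.
(Bottom, Y, III): Player I gets 5.2, best alternative 0.2; Player II gets 3.3, best alternative 2.7; Player III gets 3.8, best alternative 2.9. No profitable deviation — NE.
(The remaining 2 profiles each have a profitable deviation by the same check.)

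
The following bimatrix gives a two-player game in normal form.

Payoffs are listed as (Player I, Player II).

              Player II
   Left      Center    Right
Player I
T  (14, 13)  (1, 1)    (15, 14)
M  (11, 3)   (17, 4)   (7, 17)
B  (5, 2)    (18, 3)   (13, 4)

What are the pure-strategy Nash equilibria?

(T, Right)

Player I against Left: payoffs 14, 11, 5 → best response T.
Player I against Center: payoffs 1, 17, 18 → best response B.
Player I against Right: payoffs 15, 7, 13 → best response T.
Player II against T: payoffs 13, 1, 14 → best response Right.
Player II against M: payoffs 3, 4, 17 → best response Right.
Player II against B: payoffs 2, 3, 4 → best response Right.
Mutual best responses: (T, Right).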